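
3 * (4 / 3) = 4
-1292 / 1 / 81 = -1292 / 81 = -15.95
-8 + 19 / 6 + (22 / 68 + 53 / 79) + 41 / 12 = -6805 / 16116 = -0.42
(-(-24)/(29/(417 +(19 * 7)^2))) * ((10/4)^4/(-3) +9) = -1747229/29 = -60249.28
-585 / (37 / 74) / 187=-6.26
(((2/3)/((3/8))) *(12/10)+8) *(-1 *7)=-1064/15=-70.93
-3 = -3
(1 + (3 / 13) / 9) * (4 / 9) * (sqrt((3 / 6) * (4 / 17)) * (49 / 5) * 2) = 3136 * sqrt(34) / 5967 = 3.06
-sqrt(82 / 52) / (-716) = sqrt(1066) / 18616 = 0.00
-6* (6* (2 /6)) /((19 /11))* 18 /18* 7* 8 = -7392 /19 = -389.05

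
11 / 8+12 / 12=19 / 8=2.38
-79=-79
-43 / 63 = -0.68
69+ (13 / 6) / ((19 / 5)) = 7931 / 114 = 69.57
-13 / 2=-6.50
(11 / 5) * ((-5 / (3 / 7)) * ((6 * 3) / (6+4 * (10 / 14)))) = -1617 / 31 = -52.16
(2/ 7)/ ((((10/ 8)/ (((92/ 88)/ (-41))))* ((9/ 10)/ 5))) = -920/ 28413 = -0.03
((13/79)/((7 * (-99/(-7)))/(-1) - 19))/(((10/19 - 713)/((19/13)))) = 361/126191914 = 0.00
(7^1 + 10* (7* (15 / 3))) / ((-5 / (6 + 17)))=-8211 / 5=-1642.20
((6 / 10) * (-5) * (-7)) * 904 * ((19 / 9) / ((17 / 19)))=2284408 / 51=44792.31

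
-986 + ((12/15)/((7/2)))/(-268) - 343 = -3116507/2345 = -1329.00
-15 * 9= -135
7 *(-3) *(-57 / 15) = 399 / 5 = 79.80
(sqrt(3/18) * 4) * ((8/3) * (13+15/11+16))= 5344 * sqrt(6)/99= 132.22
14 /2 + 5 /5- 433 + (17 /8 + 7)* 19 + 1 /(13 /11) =-26081 /104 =-250.78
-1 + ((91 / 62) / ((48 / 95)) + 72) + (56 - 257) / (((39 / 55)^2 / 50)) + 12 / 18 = -10015174675 / 502944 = -19913.10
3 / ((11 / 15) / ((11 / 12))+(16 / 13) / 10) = 13 / 4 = 3.25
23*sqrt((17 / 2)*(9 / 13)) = 55.79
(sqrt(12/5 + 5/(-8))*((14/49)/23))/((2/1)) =sqrt(710)/3220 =0.01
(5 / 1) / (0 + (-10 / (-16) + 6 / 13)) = 520 / 113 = 4.60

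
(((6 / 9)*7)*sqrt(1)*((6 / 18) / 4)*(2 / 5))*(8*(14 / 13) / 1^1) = 784 / 585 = 1.34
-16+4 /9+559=4891 /9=543.44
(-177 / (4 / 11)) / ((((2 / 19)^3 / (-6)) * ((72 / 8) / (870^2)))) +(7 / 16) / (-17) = 57278670144293 / 272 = 210583346118.72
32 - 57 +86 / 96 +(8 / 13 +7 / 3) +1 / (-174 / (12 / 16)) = -382907 / 18096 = -21.16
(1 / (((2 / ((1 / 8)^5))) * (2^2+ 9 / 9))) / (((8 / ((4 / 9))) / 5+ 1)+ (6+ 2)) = 1 / 4128768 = 0.00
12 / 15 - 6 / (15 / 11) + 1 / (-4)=-77 / 20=-3.85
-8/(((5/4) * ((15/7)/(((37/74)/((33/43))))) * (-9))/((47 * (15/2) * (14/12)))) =396116/4455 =88.91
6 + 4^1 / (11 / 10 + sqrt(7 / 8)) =1282 / 67 - 200* sqrt(14) / 67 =7.97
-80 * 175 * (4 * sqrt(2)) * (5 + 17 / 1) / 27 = -1232000 * sqrt(2) / 27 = -64530.04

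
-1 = -1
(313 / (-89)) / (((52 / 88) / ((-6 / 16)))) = 10329 / 4628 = 2.23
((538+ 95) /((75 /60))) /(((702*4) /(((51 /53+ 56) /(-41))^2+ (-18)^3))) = -5808656044637 /5524656930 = -1051.41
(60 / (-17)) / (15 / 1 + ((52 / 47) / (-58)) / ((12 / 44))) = -245340 / 1037833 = -0.24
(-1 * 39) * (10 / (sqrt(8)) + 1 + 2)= -195 * sqrt(2) / 2- 117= -254.89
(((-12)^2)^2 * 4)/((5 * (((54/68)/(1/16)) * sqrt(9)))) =2176/5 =435.20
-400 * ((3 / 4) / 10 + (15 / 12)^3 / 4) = -225.31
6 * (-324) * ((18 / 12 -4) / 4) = 1215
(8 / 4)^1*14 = 28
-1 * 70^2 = -4900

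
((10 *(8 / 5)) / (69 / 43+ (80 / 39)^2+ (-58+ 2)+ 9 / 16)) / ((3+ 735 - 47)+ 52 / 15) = -251147520 / 540955612109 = -0.00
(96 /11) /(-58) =-0.15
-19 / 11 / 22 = -19 / 242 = -0.08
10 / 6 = 5 / 3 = 1.67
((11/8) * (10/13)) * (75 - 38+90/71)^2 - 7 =31090767/20164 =1541.89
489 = 489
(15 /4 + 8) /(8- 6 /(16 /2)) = 47 /29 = 1.62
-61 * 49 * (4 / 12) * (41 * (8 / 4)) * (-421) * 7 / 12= 361151903 / 18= 20063994.61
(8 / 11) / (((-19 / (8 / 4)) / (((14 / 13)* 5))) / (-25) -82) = -28000 / 3154283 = -0.01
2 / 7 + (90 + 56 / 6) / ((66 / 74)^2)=2862268 / 22869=125.16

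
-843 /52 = -16.21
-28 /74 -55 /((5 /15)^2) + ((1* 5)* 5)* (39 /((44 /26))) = 65737 /814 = 80.76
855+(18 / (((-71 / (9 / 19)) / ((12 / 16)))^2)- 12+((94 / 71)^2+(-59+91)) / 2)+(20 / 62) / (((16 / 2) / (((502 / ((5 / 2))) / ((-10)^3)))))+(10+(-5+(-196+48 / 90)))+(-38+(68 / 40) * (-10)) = 12997791101759 / 21155186625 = 614.40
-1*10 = -10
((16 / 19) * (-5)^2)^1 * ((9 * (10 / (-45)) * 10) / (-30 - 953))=8000 / 18677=0.43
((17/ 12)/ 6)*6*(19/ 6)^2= 6137/ 432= 14.21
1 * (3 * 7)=21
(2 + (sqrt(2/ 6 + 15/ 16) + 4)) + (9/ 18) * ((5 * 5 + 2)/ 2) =sqrt(183)/ 12 + 51/ 4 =13.88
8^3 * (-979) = -501248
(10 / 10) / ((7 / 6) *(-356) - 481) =-3 / 2689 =-0.00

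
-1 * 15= -15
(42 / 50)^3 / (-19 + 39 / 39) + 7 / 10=10423 / 15625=0.67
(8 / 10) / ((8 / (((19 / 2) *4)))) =19 / 5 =3.80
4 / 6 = 2 / 3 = 0.67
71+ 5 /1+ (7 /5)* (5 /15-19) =748 /15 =49.87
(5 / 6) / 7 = 5 / 42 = 0.12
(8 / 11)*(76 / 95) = 32 / 55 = 0.58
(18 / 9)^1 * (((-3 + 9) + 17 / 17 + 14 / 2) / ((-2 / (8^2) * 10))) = -448 / 5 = -89.60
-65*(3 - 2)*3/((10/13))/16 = -507/32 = -15.84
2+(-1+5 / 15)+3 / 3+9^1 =34 / 3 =11.33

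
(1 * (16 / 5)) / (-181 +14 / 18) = -72 / 4055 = -0.02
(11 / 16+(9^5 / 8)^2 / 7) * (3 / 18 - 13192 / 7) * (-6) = 275961575793805 / 3136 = 87997951464.86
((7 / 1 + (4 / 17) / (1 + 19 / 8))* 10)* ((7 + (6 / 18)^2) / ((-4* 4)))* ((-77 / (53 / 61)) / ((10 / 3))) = 60967060 / 72981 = 835.38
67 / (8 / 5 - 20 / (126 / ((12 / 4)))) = 7035 / 118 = 59.62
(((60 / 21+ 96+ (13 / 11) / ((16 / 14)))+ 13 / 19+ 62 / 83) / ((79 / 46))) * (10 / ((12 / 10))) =56596015475 / 115114692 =491.65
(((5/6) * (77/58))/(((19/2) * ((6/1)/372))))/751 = 11935/1241403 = 0.01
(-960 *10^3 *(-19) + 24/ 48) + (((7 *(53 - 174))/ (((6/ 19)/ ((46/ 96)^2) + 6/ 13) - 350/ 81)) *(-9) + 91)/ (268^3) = 9230592812808349730175/ 506063188588544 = 18240000.50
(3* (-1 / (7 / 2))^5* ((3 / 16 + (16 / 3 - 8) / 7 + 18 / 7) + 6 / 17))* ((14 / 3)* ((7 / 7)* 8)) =-499168 / 857157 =-0.58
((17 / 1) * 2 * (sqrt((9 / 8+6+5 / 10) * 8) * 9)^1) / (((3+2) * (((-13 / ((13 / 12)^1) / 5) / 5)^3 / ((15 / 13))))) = -265625 * sqrt(61) / 416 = -4987.01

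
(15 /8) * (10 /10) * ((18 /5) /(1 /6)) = 81 /2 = 40.50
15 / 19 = 0.79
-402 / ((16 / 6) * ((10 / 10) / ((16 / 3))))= -804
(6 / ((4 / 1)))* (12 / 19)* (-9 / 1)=-162 / 19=-8.53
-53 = -53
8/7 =1.14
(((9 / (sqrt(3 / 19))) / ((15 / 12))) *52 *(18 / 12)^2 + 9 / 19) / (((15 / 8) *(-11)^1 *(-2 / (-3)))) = -5616 *sqrt(57) / 275-36 / 1045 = -154.22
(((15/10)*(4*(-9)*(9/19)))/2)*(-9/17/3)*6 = 4374/323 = 13.54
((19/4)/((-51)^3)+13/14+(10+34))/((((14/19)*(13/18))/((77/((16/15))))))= 13414168625/2201024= 6094.51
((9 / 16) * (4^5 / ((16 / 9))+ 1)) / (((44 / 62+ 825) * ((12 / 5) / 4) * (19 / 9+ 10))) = 2414745 / 44641168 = 0.05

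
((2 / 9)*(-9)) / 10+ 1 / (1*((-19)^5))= -2476104 / 12380495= -0.20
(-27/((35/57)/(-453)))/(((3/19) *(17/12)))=52984692/595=89049.90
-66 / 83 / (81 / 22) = -484 / 2241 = -0.22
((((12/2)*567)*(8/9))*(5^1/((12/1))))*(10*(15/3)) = 63000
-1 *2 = -2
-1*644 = -644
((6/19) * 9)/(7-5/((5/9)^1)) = -27/19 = -1.42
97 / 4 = 24.25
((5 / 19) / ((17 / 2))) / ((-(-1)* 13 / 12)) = 0.03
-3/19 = -0.16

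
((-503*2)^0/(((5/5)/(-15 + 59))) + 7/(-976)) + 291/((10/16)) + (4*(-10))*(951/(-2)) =19529.59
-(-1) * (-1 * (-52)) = 52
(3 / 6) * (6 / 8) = 3 / 8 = 0.38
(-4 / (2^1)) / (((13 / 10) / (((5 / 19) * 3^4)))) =-8100 / 247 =-32.79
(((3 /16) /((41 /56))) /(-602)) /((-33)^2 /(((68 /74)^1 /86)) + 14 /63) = -459 /109964833100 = -0.00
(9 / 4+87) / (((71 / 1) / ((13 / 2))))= 4641 / 568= 8.17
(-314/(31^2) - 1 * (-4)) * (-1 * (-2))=7060/961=7.35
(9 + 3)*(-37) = -444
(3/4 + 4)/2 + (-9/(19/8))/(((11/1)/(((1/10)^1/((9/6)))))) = 19663/8360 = 2.35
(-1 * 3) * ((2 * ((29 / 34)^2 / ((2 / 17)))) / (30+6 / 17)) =-841 / 688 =-1.22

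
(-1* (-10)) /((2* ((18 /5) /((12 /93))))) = 50 /279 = 0.18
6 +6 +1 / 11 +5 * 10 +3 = 716 / 11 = 65.09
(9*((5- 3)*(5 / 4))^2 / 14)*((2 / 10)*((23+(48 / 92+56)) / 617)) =82305 / 794696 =0.10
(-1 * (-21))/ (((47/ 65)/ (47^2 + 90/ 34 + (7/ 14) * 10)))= 51437295/ 799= 64377.09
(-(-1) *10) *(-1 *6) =-60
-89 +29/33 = -2908/33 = -88.12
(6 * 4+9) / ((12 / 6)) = 33 / 2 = 16.50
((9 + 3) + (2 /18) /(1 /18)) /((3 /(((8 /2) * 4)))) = 224 /3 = 74.67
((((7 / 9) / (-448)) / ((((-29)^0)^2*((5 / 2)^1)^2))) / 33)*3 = -0.00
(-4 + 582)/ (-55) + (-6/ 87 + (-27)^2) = 1145883/ 1595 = 718.42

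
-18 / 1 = -18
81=81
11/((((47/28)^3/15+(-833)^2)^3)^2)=14021187714724233377212268544000000/142276547970602665551453659509534638647895484398169554612956570607649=0.00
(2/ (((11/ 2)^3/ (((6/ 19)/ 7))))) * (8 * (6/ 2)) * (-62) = -142848/ 177023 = -0.81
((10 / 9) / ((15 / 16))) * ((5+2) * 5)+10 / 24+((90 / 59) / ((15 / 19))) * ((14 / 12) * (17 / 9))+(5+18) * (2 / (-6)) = 245255 / 6372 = 38.49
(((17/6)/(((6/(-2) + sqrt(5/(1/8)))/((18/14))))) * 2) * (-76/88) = -969 * sqrt(10)/2387 -2907/4774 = -1.89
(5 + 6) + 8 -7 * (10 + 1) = -58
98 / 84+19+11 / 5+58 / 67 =46697 / 2010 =23.23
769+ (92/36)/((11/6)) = 25423/33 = 770.39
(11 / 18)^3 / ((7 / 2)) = 0.07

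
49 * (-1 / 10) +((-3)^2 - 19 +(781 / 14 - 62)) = -739 / 35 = -21.11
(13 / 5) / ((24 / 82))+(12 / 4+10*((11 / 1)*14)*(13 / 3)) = 401113 / 60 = 6685.22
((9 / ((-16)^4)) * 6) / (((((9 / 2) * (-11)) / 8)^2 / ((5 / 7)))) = 5 / 325248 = 0.00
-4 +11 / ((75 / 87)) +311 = 7994 / 25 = 319.76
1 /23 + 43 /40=1029 /920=1.12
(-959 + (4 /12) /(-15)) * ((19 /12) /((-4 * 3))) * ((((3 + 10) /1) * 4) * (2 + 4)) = 5329766 /135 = 39479.75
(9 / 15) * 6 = 18 / 5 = 3.60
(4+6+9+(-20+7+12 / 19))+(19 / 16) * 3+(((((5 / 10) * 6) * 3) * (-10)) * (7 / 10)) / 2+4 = -5261 / 304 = -17.31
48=48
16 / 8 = 2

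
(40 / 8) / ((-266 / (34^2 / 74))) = -1445 / 4921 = -0.29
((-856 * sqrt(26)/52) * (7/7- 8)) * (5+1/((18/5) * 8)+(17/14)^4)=133344149 * sqrt(26)/160524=4235.66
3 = 3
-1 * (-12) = 12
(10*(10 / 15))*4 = 80 / 3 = 26.67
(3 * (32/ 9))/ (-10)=-16/ 15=-1.07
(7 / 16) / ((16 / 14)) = 49 / 128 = 0.38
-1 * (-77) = 77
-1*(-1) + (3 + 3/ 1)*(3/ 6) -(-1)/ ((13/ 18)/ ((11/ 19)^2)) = 20950/ 4693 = 4.46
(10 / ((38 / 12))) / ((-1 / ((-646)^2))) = -1317840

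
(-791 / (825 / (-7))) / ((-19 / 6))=-11074 / 5225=-2.12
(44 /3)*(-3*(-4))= 176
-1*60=-60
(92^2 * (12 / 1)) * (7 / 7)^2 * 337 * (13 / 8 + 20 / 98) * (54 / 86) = 82828488168 / 2107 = 39311100.22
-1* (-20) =20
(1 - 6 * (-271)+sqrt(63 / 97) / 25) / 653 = 3 * sqrt(679) / 1583525+1627 / 653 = 2.49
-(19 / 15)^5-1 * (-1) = -1716724 / 759375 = -2.26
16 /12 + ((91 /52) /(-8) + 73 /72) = 613 /288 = 2.13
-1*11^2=-121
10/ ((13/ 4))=40/ 13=3.08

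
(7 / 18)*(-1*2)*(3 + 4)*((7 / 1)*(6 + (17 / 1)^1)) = -7889 / 9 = -876.56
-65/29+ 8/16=-101/58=-1.74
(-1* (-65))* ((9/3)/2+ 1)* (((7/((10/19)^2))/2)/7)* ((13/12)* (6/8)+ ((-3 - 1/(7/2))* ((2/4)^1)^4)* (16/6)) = 417677/5376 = 77.69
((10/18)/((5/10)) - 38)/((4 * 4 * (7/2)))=-83/126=-0.66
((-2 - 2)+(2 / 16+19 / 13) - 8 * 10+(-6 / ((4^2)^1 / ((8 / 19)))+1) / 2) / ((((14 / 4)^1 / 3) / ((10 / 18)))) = -810085 / 20748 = -39.04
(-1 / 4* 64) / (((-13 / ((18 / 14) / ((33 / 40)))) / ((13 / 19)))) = 1920 / 1463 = 1.31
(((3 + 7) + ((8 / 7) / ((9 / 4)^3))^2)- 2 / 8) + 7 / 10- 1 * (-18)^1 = 14822349401 / 520812180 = 28.46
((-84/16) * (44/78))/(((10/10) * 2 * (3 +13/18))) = -693/1742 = -0.40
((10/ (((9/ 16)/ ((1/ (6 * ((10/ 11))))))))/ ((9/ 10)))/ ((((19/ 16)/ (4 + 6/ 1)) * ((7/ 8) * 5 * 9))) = 225280/ 290871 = 0.77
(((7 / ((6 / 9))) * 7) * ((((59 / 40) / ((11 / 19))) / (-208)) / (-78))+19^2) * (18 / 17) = 382.25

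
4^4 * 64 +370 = 16754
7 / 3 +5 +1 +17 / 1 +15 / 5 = 85 / 3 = 28.33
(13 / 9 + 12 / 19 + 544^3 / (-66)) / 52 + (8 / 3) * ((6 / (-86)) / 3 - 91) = -198312973525 / 4205916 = -47150.96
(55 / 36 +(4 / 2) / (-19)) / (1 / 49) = 47677 / 684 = 69.70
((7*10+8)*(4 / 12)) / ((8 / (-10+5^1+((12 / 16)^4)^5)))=-71422927608227 / 4398046511104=-16.24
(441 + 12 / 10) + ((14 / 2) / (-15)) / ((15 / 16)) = 99383 / 225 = 441.70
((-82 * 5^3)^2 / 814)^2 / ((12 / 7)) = 4829181396484375 / 496947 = 9717699063.45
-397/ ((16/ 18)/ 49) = -175077/ 8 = -21884.62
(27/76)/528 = 9/13376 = 0.00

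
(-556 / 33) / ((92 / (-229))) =31831 / 759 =41.94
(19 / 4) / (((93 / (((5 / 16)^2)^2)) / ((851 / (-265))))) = -2021125 / 1292107776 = -0.00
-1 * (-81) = 81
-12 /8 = -3 /2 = -1.50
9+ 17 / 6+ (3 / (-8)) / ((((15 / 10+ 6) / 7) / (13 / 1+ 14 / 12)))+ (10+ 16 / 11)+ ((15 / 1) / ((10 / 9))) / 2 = 2207 / 88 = 25.08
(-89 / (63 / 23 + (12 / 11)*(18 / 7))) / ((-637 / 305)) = 6867685 / 893529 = 7.69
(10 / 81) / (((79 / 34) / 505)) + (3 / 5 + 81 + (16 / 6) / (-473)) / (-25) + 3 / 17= 152723057093 / 6431794875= 23.75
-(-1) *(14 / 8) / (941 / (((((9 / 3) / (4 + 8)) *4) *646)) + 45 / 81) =20349 / 23398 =0.87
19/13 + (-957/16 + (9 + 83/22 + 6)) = -39.58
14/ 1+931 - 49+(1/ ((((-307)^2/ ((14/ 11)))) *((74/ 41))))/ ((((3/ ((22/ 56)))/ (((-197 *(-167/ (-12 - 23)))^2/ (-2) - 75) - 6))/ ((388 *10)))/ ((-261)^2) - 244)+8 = 20174646199786286575556072729/ 22317086504945359816636163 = 904.00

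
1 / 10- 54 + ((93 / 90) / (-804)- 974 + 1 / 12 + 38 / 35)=-173353471 / 168840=-1026.73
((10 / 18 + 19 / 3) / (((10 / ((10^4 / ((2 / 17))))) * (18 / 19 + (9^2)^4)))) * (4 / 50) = 801040 / 7360989453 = 0.00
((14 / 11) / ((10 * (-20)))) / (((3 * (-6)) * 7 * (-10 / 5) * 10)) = -0.00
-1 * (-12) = 12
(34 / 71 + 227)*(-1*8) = -129208 / 71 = -1819.83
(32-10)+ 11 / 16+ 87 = 109.69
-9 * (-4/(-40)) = -9/10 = -0.90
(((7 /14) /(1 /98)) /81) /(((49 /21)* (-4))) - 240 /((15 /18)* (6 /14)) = -72583 /108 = -672.06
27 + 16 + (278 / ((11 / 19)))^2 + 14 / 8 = 111619755 / 484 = 230619.33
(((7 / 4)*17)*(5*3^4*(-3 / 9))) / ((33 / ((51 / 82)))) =-273105 / 3608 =-75.69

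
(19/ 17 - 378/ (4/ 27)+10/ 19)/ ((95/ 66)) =-54357831/ 30685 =-1771.48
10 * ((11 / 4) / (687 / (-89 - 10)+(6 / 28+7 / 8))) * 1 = -50820 / 10811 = -4.70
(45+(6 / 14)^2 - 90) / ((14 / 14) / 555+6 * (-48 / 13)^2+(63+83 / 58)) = -11946481560 / 38980297573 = -0.31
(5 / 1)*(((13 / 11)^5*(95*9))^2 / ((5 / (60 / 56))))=1511670060058728375 / 363123944414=4162958.91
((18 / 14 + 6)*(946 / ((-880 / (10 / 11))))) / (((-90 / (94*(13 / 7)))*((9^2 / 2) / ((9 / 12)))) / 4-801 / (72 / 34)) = 1339923 / 72491881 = 0.02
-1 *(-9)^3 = 729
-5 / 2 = -2.50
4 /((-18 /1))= -2 /9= -0.22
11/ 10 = 1.10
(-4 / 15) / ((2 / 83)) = -166 / 15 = -11.07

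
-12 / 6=-2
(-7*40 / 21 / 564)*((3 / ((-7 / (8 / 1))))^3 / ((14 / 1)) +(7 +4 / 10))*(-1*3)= 108554 / 338541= 0.32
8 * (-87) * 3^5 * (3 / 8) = -63423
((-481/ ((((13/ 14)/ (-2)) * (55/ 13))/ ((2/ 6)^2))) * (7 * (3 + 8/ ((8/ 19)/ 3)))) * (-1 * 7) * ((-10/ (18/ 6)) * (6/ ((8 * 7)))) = 942760/ 33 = 28568.48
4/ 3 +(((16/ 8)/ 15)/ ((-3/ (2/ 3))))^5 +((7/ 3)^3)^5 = 14836189505683351/ 44840334375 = 330867.06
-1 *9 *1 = -9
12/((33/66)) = 24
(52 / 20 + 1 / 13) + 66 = 4464 / 65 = 68.68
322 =322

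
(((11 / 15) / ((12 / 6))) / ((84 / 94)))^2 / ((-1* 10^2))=-267289 / 158760000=-0.00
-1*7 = -7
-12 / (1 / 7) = -84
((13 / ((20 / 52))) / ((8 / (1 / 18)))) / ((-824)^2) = 169 / 488862720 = 0.00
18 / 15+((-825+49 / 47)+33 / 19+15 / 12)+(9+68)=-13265883 / 17860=-742.77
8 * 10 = 80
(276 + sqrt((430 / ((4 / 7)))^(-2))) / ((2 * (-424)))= -207691 / 638120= -0.33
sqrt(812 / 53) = 2 * sqrt(10759) / 53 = 3.91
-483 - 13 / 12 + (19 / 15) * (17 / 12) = -482.29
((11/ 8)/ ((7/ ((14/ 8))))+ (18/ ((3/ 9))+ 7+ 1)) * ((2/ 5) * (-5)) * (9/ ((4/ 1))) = -17955/ 64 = -280.55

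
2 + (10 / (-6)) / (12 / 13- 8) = 617 / 276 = 2.24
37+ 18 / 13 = 499 / 13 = 38.38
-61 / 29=-2.10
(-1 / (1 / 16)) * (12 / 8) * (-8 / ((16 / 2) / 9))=216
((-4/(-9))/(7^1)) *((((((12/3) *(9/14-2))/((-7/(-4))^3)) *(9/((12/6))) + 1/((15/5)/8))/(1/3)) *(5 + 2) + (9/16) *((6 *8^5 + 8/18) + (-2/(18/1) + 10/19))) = 11527557749/1642284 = 7019.22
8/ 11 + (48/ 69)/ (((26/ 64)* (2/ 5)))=16472/ 3289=5.01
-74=-74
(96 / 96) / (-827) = -1 / 827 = -0.00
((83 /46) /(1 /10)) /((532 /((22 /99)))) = 415 /55062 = 0.01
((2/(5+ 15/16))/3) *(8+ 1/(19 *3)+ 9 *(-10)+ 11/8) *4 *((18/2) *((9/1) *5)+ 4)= -240537808/16245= -14806.88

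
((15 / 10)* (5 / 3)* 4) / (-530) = -1 / 53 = -0.02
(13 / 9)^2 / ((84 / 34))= 2873 / 3402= 0.84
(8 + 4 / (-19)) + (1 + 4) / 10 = 315 / 38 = 8.29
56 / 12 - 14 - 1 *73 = -247 / 3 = -82.33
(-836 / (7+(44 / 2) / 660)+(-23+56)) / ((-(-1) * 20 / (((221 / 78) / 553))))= -102663 / 4667320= -0.02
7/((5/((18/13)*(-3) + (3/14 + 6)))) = 75/26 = 2.88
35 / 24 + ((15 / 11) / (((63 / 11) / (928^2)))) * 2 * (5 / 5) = 68894965 / 168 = 410089.08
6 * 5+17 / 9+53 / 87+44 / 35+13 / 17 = 34.52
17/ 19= 0.89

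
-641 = -641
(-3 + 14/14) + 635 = 633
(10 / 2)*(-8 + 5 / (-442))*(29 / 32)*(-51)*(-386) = -297284655 / 416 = -714626.57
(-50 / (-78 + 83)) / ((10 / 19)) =-19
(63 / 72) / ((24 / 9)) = 0.33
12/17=0.71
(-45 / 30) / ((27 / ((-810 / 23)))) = 45 / 23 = 1.96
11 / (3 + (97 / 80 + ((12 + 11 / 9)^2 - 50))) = 71280 / 836177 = 0.09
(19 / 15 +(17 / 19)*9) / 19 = 2656 / 5415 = 0.49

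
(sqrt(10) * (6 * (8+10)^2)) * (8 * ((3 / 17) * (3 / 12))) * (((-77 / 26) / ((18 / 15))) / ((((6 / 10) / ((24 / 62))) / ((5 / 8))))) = -2159.15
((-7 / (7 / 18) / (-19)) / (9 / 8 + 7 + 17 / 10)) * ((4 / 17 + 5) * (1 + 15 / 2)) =10680 / 2489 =4.29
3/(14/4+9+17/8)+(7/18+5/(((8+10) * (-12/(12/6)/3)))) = 71/156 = 0.46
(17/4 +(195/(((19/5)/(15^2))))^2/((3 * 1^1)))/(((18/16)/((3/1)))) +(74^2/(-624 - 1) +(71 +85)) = 80209091708242/676875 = 118499119.79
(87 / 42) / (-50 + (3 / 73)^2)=-154541 / 3730174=-0.04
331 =331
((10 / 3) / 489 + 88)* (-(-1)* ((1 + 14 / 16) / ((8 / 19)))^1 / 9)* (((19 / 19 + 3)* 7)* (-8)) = -9754.09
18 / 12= 3 / 2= 1.50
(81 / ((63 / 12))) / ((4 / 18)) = 486 / 7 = 69.43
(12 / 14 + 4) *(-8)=-272 / 7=-38.86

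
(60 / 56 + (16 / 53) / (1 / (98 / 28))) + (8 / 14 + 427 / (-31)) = -11.07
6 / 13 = 0.46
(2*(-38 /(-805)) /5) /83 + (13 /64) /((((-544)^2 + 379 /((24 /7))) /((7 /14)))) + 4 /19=152077489726343 /721587156379600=0.21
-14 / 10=-7 / 5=-1.40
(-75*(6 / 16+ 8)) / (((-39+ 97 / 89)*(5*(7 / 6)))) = 268335 / 94472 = 2.84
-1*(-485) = 485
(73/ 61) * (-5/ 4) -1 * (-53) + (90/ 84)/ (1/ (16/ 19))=1700691/ 32452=52.41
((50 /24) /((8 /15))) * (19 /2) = 2375 /64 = 37.11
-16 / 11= -1.45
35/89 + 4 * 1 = 391/89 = 4.39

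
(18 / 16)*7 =63 / 8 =7.88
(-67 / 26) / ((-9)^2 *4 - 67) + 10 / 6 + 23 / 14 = 231496 / 70161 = 3.30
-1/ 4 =-0.25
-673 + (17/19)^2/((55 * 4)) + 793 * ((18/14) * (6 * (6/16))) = 450600309/277970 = 1621.04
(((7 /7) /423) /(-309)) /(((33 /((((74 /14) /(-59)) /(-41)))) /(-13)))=481 /73037633823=0.00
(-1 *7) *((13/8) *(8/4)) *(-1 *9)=819/4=204.75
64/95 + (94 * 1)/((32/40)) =22453/190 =118.17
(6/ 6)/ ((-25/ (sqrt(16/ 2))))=-2* sqrt(2)/ 25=-0.11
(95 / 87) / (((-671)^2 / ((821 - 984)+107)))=-5320 / 39170967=-0.00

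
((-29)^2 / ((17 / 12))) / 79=10092 / 1343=7.51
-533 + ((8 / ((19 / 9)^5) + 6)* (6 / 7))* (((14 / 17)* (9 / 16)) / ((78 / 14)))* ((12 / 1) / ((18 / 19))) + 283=-7039280897 / 28800941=-244.41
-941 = -941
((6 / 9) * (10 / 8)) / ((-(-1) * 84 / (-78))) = -65 / 84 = -0.77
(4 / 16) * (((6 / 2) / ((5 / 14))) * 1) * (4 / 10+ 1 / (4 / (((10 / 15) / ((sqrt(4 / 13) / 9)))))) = 21 / 25+ 63 * sqrt(13) / 40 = 6.52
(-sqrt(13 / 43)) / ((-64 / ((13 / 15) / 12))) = 13 * sqrt(559) / 495360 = 0.00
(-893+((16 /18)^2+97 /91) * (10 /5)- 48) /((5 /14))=-13817498 /5265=-2624.41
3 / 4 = 0.75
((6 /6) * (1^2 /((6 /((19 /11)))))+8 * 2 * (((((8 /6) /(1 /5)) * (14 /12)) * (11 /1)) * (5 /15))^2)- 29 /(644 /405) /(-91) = 13013.38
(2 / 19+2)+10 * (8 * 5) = 402.11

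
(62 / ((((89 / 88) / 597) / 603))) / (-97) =-1964110896 / 8633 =-227511.98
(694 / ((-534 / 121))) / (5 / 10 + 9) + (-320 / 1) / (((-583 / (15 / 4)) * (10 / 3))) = -47130562 / 2957559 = -15.94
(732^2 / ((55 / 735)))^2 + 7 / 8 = 49632823360899919 / 968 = 51273577852169.34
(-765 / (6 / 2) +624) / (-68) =-369 / 68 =-5.43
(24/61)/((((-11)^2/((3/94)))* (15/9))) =108/1734535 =0.00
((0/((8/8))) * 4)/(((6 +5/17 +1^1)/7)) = 0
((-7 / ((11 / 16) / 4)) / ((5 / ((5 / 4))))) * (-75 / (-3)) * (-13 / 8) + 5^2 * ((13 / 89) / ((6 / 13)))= 2476175 / 5874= 421.55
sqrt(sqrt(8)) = 2^(3 / 4) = 1.68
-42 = -42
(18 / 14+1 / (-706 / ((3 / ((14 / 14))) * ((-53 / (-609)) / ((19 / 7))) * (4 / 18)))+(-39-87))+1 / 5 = -7628798521 / 61268445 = -124.51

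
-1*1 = -1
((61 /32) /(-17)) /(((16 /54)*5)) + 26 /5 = 22301 /4352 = 5.12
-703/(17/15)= -10545/17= -620.29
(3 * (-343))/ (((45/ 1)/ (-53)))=18179/ 15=1211.93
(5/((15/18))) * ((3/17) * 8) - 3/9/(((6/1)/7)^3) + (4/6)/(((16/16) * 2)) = 8.27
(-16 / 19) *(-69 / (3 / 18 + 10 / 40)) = 13248 / 95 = 139.45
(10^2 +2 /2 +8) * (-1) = -109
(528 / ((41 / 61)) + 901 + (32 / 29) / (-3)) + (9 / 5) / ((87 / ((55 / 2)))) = 12033361 / 7134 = 1686.76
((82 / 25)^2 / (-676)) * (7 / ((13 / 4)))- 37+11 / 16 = -798538713 / 21970000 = -36.35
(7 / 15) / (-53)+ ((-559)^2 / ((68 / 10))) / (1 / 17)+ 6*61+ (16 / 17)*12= 21126101597 / 27030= 781579.79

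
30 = 30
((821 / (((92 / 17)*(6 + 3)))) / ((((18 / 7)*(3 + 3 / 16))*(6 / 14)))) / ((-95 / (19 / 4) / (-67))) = 2695343 / 167670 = 16.08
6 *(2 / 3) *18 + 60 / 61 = 4452 / 61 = 72.98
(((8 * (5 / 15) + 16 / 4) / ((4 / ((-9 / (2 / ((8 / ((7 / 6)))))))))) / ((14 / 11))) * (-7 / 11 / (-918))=-10 / 357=-0.03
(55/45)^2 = 1.49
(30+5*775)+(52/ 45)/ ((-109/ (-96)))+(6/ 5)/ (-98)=62585926/ 16023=3906.01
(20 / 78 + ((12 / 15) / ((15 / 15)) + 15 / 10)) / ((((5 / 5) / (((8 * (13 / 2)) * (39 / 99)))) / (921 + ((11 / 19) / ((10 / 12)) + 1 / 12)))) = 13619768747 / 282150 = 48271.38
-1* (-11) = 11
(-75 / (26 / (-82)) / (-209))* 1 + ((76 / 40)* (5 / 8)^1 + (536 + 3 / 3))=23346887 / 43472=537.06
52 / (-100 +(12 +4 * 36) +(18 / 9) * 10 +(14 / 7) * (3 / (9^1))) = 78 / 115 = 0.68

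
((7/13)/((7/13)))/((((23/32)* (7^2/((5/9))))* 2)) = 80/10143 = 0.01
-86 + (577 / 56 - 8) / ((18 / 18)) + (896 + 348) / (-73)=-411815 / 4088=-100.74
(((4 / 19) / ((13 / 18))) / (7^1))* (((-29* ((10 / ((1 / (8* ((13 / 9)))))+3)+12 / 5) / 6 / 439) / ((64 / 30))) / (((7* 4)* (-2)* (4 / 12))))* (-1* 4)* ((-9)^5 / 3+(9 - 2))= 2329348179 / 21252868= 109.60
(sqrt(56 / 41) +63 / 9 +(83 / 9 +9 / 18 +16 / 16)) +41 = 59.89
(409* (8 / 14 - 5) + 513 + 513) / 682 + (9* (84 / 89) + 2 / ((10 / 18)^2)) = 146829307 / 10622150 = 13.82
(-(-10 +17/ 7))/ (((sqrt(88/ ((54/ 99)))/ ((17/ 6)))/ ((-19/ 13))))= -17119 * sqrt(3)/ 12012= -2.47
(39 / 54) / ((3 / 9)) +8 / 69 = 105 / 46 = 2.28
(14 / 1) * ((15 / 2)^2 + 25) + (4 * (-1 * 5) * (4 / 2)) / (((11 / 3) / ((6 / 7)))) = 173735 / 154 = 1128.15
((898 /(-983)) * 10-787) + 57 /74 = -57856443 /72742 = -795.37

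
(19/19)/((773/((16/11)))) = 16/8503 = 0.00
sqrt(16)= 4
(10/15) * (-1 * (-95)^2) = -18050/3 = -6016.67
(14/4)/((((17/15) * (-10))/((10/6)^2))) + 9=1661/204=8.14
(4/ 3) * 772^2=2383936/ 3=794645.33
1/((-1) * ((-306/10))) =5/153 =0.03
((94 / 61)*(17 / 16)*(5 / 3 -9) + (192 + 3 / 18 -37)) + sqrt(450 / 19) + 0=15*sqrt(38) / 19 + 34931 / 244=148.03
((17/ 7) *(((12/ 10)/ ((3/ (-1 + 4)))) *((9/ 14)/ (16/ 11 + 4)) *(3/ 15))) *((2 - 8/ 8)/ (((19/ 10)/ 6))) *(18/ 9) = 10098/ 23275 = 0.43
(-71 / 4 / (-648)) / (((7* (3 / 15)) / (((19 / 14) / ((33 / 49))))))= 6745 / 171072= 0.04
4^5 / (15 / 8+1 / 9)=73728 / 143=515.58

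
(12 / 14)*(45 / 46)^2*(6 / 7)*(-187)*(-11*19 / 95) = 7497765 / 25921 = 289.25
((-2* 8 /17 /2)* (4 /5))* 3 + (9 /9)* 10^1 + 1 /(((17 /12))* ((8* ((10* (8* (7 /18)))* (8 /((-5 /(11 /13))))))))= 7429669 /837760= 8.87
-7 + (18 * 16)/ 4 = 65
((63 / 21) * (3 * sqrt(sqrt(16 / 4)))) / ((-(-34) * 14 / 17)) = 9 * sqrt(2) / 28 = 0.45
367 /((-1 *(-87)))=367 /87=4.22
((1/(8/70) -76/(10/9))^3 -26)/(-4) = 1698144057/32000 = 53067.00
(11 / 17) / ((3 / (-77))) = -847 / 51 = -16.61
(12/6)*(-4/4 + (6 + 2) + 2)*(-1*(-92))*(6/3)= 3312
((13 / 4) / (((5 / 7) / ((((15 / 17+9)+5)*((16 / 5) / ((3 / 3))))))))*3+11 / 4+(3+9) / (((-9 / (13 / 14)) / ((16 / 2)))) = 22951759 / 35700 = 642.91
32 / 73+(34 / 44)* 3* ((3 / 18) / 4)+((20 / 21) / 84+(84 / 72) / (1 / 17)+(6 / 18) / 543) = 6966915839 / 341846736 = 20.38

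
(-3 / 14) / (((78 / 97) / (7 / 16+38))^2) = -1186239675 / 2422784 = -489.62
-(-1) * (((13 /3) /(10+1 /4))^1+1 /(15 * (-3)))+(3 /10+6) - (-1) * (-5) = 1255 /738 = 1.70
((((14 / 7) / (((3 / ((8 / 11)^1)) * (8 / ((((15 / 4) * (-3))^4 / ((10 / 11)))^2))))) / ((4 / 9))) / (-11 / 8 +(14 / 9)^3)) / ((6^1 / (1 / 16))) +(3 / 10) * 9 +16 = 26970830135843671 / 146098094080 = 184607.68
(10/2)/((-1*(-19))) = 5/19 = 0.26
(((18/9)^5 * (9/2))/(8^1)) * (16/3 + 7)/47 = 222/47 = 4.72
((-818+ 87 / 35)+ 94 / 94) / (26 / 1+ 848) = -14254 / 15295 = -0.93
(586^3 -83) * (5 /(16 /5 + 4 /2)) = 5030749325 /26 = 193490358.65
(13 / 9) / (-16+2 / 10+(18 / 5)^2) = -0.51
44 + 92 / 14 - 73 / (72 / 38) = 12.04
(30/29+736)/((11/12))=256488/319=804.04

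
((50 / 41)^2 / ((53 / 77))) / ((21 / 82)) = 55000 / 6519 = 8.44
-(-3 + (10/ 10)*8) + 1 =-4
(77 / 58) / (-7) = -11 / 58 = -0.19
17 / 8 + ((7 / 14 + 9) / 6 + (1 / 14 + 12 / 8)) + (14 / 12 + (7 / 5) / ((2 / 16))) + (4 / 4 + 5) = 6621 / 280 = 23.65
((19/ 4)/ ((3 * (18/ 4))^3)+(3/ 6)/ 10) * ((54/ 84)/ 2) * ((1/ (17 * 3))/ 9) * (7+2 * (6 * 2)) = 633733/ 562146480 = 0.00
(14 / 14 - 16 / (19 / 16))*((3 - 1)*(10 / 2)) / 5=-474 / 19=-24.95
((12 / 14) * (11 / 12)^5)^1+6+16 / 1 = 6547739 / 290304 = 22.55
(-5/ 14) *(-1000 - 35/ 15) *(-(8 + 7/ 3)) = -466085/ 126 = -3699.09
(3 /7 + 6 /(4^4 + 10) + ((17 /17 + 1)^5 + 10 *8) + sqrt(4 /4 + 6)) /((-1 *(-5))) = sqrt(7) /5 + 14956 /665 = 23.02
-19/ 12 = -1.58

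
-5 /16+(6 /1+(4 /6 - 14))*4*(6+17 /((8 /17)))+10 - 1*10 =-59327 /48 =-1235.98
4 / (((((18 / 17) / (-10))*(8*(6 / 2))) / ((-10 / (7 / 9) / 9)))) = 425 / 189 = 2.25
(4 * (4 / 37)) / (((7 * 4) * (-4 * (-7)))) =1 / 1813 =0.00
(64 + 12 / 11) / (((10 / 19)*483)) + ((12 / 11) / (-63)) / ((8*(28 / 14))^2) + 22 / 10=278371 / 113344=2.46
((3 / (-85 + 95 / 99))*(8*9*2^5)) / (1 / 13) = -1069.20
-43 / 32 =-1.34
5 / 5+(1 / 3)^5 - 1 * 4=-728 / 243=-3.00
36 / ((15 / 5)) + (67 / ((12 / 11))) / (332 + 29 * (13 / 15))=23711 / 1948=12.17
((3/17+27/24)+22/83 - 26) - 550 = -6484205/11288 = -574.43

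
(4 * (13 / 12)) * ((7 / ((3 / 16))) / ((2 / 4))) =2912 / 9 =323.56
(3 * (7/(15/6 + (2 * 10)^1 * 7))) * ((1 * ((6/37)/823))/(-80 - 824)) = -21/653782970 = -0.00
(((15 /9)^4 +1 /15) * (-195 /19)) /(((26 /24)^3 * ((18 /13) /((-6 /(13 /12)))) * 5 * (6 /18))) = 2420736 /16055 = 150.78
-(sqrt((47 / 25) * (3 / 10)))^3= -141 * sqrt(1410) / 12500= -0.42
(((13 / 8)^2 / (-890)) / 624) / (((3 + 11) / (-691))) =8983 / 38277120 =0.00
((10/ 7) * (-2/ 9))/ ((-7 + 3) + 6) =-10/ 63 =-0.16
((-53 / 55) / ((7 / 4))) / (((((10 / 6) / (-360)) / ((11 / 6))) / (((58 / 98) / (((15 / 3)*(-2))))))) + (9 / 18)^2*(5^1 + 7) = -9.91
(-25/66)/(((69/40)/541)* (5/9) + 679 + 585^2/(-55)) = 54100/791712131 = 0.00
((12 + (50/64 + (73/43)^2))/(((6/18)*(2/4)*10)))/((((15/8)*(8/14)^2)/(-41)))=-1861878921/2958400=-629.35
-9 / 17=-0.53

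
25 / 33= 0.76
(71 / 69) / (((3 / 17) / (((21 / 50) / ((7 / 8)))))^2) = 7.61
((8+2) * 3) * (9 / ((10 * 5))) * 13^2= 4563 / 5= 912.60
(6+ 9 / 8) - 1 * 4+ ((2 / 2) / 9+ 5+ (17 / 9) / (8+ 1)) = 5473 / 648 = 8.45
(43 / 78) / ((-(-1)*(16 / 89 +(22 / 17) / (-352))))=520472 / 166257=3.13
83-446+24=-339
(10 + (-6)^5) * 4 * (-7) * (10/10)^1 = 217448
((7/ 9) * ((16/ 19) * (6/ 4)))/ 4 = 14/ 57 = 0.25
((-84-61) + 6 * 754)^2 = 19175641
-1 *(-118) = 118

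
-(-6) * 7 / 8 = 21 / 4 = 5.25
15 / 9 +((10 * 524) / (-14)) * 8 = -62845 / 21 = -2992.62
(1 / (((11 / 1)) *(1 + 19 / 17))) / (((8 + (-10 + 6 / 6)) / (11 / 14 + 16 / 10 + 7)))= -1241 / 3080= -0.40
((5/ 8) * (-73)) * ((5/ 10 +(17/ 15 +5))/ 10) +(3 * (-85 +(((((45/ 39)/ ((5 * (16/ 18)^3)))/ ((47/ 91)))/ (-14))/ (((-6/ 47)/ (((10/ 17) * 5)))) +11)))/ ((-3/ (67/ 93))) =180455617/ 8094720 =22.29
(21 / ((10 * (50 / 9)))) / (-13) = -189 / 6500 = -0.03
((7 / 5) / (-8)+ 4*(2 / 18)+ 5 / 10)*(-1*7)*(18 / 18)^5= -1939 / 360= -5.39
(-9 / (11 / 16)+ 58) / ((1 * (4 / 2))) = 22.45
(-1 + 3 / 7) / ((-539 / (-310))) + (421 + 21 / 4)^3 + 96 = 18700813181077 / 241472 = 77445058.56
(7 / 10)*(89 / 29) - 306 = -88117 / 290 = -303.85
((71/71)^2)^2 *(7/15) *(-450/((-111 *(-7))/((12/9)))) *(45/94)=-300/1739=-0.17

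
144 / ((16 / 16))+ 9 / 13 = 1881 / 13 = 144.69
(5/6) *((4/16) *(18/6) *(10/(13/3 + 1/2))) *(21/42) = 75/116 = 0.65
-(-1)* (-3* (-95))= 285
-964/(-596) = 1.62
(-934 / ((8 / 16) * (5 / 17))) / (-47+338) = -31756 / 1455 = -21.83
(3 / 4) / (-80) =-3 / 320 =-0.01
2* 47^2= 4418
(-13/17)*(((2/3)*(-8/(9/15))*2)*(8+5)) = 27040/153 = 176.73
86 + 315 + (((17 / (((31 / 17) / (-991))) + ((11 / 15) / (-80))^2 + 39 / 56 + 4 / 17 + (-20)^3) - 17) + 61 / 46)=-2059023224873513 / 122179680000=-16852.42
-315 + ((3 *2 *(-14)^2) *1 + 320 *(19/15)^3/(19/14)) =1340.19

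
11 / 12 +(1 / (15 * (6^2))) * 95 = 59 / 54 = 1.09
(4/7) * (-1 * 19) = -76/7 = -10.86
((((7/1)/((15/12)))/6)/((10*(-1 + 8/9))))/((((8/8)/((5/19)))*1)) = -0.22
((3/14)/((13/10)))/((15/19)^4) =130321/307125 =0.42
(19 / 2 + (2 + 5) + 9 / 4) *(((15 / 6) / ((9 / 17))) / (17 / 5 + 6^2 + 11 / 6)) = 10625 / 4948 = 2.15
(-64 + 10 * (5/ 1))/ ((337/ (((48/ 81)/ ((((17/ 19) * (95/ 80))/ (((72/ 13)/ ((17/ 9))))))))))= -86016/ 1266109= -0.07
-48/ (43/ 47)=-2256/ 43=-52.47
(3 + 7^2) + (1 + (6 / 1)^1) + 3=62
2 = 2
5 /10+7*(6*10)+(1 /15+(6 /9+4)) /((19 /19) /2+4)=113819 /270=421.55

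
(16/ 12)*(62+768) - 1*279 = 827.67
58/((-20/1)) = -29/10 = -2.90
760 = 760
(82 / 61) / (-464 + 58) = -0.00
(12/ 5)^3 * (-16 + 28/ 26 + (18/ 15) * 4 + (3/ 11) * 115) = 26243136/ 89375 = 293.63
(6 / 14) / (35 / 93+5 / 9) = 837 / 1820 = 0.46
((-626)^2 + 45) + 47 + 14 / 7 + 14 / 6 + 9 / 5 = 391974.13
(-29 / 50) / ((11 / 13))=-0.69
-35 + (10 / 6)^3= -820 / 27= -30.37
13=13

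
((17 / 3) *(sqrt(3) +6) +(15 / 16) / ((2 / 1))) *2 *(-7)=-7721 / 16 - 238 *sqrt(3) / 3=-619.97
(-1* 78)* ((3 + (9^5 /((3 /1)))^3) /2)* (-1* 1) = 297398301914610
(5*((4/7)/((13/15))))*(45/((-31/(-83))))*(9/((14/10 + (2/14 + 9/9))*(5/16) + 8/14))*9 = 161352000/6851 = 23551.60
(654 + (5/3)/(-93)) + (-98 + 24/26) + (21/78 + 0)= 4041743/7254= 557.17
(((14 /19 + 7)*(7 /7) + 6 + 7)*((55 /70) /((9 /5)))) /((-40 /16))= -4334 /1197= -3.62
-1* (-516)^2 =-266256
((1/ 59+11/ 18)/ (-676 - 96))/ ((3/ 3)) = -667/ 819864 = -0.00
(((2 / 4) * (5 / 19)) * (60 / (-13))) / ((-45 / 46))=460 / 741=0.62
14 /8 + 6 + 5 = 51 /4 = 12.75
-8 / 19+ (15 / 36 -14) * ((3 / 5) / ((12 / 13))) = -42181 / 4560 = -9.25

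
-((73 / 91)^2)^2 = -28398241 / 68574961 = -0.41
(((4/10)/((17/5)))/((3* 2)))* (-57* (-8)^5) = 622592/17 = 36623.06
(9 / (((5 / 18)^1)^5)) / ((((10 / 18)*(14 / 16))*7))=1224440064 / 765625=1599.27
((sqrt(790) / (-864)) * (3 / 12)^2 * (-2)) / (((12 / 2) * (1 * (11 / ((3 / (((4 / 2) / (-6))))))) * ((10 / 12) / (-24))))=sqrt(790) / 1760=0.02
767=767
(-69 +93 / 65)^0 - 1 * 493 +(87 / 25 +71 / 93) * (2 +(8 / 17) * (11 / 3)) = -11292872 / 23715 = -476.19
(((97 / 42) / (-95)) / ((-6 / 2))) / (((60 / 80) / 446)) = 86524 / 17955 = 4.82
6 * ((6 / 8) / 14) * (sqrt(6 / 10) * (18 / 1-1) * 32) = 1224 * sqrt(15) / 35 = 135.44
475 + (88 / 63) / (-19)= 568487 / 1197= 474.93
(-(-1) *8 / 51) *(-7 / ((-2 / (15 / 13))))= 0.63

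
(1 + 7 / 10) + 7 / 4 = 69 / 20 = 3.45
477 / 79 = 6.04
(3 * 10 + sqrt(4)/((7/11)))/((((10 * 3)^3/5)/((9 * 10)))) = 58/105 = 0.55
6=6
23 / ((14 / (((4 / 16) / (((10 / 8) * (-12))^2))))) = 0.00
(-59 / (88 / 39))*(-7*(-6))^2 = -1014741 / 22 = -46124.59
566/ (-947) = -566/ 947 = -0.60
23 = 23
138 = 138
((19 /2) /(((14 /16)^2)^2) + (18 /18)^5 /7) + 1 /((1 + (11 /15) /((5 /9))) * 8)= 18274345 /1114064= 16.40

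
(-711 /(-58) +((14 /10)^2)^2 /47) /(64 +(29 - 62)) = 21024883 /52816250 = 0.40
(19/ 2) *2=19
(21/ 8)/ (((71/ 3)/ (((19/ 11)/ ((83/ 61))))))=73017/ 518584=0.14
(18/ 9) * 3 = 6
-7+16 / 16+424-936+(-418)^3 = -73035150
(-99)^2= 9801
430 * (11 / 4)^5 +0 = 34625965 / 512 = 67628.84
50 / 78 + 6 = 259 / 39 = 6.64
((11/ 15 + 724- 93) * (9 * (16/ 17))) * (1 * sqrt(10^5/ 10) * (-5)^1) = -45484800/ 17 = -2675576.47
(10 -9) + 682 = 683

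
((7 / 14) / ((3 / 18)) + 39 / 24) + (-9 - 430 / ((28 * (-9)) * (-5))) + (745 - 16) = 365039 / 504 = 724.28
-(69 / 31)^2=-4761 / 961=-4.95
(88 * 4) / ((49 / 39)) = 13728 / 49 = 280.16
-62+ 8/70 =-2166/35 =-61.89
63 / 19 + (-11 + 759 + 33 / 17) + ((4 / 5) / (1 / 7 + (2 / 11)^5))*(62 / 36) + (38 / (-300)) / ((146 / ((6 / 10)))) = 522186252323261 / 684486580500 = 762.89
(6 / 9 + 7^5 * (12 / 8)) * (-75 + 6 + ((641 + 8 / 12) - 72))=12622390.78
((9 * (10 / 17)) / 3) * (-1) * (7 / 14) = -15 / 17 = -0.88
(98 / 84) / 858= 7 / 5148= 0.00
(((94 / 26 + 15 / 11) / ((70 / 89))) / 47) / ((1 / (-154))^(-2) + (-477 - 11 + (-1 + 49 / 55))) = 15842 / 2732006459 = 0.00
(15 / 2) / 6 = 1.25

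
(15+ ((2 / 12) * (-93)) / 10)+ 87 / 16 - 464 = -35609 / 80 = -445.11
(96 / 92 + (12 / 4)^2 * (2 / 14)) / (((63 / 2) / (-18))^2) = 6000 / 7889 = 0.76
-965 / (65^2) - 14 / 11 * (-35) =411927 / 9295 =44.32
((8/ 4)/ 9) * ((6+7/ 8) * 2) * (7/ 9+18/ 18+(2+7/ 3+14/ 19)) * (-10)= -322025/ 1539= -209.24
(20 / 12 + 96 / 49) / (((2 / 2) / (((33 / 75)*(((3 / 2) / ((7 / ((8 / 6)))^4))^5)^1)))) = 201451146051584 / 4207624395956983297290933225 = 0.00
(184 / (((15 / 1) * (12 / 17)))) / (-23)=-34 / 45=-0.76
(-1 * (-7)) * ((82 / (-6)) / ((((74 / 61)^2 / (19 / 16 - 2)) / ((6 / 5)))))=13883051 / 219040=63.38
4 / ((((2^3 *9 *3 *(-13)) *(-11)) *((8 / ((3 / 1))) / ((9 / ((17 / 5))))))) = 5 / 38896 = 0.00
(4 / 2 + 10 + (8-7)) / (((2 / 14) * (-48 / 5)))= -455 / 48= -9.48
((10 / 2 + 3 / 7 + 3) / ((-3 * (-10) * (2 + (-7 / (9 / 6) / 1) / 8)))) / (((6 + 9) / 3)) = 118 / 2975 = 0.04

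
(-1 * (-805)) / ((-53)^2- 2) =115 / 401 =0.29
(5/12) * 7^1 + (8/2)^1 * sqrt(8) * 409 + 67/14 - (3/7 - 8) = 1283/84 + 3272 * sqrt(2) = 4642.58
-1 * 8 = -8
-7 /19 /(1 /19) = -7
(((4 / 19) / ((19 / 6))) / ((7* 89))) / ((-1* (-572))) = 6 / 32161129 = 0.00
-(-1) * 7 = 7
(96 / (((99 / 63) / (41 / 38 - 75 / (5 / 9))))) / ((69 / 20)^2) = -227987200 / 331683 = -687.36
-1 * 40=-40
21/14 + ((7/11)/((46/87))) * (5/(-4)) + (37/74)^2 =497/2024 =0.25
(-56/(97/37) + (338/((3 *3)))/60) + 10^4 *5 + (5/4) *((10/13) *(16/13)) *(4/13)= 49979.63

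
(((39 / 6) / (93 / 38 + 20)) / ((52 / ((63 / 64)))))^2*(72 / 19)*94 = 31898853 / 2980286464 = 0.01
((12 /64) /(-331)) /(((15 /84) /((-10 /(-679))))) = -3 /64214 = -0.00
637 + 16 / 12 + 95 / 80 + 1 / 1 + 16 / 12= 30809 / 48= 641.85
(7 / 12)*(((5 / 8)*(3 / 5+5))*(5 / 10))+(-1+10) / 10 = 461 / 240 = 1.92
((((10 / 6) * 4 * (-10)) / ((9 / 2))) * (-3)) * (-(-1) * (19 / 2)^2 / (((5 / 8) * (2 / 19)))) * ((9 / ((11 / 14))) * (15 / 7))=16461600 / 11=1496509.09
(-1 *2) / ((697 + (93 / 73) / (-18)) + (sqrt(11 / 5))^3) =-33425422500 / 11647321533761 + 21102840 *sqrt(55) / 11647321533761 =-0.00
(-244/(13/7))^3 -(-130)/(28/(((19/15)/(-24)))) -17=-5022586597747/2214576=-2267967.59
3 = 3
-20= -20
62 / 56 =31 / 28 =1.11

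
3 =3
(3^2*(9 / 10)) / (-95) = -81 / 950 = -0.09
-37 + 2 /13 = -479 /13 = -36.85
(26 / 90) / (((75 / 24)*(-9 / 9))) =-104 / 1125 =-0.09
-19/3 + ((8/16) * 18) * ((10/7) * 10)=2567/21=122.24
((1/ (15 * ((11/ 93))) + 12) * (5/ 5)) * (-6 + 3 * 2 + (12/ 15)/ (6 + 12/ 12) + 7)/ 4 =172059/ 7700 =22.35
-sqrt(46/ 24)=-sqrt(69)/ 6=-1.38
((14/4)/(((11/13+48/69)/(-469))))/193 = -981617/177946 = -5.52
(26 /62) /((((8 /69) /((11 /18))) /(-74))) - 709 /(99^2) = -397746863 /2430648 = -163.64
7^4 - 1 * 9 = 2392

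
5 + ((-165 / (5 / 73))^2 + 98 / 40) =116065769 / 20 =5803288.45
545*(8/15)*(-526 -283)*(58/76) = -10228996/57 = -179456.07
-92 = -92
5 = 5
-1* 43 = -43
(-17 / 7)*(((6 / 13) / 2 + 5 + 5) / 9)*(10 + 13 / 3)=-13889 / 351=-39.57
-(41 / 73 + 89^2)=-578274 / 73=-7921.56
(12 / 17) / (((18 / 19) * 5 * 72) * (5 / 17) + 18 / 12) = 152 / 21923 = 0.01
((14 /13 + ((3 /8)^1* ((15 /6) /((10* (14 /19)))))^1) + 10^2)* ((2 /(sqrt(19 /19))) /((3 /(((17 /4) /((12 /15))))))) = 16700035 /46592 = 358.43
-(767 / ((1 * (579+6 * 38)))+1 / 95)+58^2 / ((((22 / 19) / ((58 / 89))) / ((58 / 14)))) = 4120496163524 / 525385245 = 7842.81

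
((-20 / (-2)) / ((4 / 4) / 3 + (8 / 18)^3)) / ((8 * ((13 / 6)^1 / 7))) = 76545 / 7982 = 9.59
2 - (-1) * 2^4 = 18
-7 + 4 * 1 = -3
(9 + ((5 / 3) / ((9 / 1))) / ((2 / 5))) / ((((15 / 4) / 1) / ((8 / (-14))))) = -1.44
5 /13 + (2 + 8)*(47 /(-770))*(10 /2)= -2670 /1001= -2.67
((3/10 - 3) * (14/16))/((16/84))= -3969/320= -12.40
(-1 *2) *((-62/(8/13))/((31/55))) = 715/2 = 357.50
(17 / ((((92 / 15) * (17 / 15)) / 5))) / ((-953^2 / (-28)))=7875 / 20888807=0.00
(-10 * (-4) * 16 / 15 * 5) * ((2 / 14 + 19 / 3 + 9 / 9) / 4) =25120 / 63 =398.73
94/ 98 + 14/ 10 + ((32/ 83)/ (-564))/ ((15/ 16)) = 2.36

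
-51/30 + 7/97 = -1579/970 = -1.63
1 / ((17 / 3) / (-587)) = -1761 / 17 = -103.59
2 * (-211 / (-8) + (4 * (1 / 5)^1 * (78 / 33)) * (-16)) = -1707 / 220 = -7.76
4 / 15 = 0.27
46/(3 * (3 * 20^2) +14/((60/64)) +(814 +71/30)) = 460/44313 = 0.01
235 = 235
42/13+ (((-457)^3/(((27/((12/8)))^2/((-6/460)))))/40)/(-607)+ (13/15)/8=24939453731/7840497600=3.18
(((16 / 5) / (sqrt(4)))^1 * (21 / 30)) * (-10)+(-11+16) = -31 / 5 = -6.20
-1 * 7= -7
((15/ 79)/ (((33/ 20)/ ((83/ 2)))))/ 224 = 2075/ 97328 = 0.02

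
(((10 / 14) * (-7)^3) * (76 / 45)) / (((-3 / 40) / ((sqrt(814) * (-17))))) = -2532320 * sqrt(814) / 27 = -2675882.40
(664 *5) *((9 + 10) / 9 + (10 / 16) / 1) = 81755 / 9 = 9083.89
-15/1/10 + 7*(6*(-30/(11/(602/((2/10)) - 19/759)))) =-1919047989/5566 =-344780.45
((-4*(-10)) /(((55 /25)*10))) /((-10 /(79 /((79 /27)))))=-54 /11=-4.91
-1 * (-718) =718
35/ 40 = 7/ 8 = 0.88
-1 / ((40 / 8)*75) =-1 / 375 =-0.00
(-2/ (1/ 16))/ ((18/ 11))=-176/ 9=-19.56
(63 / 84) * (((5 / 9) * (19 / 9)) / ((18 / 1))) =95 / 1944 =0.05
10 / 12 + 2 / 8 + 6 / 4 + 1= 43 / 12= 3.58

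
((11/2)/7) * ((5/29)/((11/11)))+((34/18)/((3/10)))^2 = 11773495/295974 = 39.78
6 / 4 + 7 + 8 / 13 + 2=289 / 26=11.12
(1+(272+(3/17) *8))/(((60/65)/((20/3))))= 101075/51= 1981.86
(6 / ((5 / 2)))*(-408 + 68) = -816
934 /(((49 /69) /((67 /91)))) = 4317882 /4459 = 968.35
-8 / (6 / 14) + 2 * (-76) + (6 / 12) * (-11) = -1057 / 6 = -176.17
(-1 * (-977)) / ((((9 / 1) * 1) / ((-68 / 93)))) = -66436 / 837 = -79.37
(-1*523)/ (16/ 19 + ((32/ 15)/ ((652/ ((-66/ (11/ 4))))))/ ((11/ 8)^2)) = -979937255/ 1500016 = -653.28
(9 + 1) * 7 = 70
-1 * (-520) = 520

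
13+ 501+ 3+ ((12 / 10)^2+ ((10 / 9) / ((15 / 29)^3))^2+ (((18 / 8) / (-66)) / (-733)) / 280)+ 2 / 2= 77841805817605391 / 133311384360000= 583.91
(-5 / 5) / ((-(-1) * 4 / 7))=-7 / 4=-1.75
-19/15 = -1.27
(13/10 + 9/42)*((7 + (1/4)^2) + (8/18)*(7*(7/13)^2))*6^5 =110945430/1183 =93783.12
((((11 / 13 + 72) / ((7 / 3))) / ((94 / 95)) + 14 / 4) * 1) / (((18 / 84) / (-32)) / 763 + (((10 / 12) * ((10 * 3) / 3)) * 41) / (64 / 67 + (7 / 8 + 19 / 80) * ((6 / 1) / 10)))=955115891542848 / 5737231886933989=0.17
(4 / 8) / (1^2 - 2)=-1 / 2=-0.50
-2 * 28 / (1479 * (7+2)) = -56 / 13311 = -0.00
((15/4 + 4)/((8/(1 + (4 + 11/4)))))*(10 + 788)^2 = 152992161/32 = 4781005.03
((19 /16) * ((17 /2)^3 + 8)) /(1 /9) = 851067 /128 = 6648.96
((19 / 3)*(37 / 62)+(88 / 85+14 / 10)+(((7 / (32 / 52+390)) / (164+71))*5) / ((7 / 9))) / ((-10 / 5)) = -5863113733 / 1886654730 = -3.11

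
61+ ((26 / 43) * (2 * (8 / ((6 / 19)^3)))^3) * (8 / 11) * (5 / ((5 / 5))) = 2684762213434879 / 9310059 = 288372201.88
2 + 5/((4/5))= 33/4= 8.25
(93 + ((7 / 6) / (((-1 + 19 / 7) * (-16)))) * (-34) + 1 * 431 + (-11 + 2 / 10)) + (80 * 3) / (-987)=487407149 / 947520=514.40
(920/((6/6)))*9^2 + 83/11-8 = 819715/11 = 74519.55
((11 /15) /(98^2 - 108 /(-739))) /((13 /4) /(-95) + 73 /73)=14041 /177597906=0.00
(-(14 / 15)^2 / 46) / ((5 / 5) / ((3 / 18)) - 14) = 49 / 20700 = 0.00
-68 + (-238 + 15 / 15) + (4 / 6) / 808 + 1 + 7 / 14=-367841 / 1212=-303.50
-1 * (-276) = 276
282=282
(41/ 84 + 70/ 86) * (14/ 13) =4703/ 3354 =1.40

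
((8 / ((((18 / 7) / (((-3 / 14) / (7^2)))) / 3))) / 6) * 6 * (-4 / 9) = 8 / 441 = 0.02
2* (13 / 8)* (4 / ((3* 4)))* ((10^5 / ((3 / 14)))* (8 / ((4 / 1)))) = 1011111.11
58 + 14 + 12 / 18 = 218 / 3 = 72.67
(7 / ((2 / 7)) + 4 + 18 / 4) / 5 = 33 / 5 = 6.60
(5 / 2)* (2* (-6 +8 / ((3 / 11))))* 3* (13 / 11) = 4550 / 11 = 413.64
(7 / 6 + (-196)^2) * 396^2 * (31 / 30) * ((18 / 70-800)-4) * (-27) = 3377357561434428 / 25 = 135094302457377.12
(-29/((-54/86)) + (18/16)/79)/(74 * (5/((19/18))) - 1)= 14978593/113322024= 0.13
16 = 16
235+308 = 543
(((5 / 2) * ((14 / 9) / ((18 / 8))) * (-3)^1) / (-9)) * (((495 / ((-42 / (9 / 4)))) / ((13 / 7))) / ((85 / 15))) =-1925 / 1326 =-1.45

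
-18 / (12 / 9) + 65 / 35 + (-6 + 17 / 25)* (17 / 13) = -18.60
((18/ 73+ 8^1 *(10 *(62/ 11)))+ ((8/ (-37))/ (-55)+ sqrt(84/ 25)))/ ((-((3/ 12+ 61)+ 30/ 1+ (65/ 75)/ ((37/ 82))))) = -804264168/ 166091717 - 888 *sqrt(21)/ 206839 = -4.86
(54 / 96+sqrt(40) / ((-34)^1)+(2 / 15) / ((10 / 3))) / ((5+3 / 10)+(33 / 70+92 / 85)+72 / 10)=28679 / 668960 - 35 * sqrt(10) / 8362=0.03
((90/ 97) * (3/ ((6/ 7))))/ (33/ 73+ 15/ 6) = 45990/ 41807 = 1.10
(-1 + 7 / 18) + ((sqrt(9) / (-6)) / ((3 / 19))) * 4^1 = -239 / 18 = -13.28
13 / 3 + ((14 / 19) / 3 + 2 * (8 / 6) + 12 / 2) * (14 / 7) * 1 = 421 / 19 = 22.16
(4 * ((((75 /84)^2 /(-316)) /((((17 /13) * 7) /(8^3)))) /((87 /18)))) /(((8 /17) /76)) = -14820000 /785813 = -18.86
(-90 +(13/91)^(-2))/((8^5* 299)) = -41/9797632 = -0.00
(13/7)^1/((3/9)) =39/7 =5.57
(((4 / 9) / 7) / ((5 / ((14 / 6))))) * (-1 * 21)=-28 / 45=-0.62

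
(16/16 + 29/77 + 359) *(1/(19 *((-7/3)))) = -8.13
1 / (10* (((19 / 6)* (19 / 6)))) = 18 / 1805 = 0.01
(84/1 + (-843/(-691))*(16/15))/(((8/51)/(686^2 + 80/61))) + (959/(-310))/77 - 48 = 36783027607432837/143734910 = 255908794.93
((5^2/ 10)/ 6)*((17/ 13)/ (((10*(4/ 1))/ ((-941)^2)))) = 12061.84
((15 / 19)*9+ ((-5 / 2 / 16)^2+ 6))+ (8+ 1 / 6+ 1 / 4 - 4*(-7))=2891921 / 58368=49.55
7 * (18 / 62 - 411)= -89124 / 31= -2874.97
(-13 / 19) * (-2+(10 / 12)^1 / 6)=871 / 684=1.27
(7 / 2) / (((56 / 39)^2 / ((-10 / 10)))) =-1.70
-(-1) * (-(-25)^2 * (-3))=1875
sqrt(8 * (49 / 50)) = 2.80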